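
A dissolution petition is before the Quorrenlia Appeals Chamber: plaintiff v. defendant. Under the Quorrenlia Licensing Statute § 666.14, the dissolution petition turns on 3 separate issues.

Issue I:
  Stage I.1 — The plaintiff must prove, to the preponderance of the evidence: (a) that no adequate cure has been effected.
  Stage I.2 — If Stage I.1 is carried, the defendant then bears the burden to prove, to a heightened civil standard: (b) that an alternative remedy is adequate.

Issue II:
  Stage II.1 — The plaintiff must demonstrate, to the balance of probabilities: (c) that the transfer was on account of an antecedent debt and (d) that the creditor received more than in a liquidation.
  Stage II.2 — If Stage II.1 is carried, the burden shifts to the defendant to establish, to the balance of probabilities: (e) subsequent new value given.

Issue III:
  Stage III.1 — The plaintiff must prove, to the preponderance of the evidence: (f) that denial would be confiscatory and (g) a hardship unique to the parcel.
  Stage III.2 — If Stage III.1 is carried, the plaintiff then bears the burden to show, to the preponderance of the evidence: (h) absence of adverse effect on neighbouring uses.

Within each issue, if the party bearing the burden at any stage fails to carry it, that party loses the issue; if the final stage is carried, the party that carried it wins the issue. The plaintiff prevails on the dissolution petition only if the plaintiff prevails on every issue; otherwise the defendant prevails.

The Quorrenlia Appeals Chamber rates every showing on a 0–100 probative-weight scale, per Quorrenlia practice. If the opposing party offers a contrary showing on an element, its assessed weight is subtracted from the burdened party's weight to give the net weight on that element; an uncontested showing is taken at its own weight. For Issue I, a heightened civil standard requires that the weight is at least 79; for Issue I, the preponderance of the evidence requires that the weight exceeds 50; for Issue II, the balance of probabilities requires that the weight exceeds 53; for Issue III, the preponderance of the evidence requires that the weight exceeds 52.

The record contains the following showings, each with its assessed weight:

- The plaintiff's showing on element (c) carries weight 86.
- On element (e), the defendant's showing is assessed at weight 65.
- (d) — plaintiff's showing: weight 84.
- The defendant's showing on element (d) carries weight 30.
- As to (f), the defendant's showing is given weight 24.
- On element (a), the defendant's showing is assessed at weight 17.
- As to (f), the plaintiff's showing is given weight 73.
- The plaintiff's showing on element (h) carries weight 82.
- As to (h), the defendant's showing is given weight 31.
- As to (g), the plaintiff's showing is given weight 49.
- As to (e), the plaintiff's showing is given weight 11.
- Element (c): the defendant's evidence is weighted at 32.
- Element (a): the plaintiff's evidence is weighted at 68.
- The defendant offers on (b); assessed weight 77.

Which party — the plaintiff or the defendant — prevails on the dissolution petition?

defendant

— Issue I —
Stage I.1 (plaintiff, the preponderance of the evidence, weight exceeds 50): (a) net 68−17=51 > 50 — meets.
  The plaintiff carries Stage I.1; the defendant now bears the burden.
Stage I.2 (defendant, a heightened civil standard, weight is at least 79): (b) 77 < 79 — fails.
  The defendant does not carry Stage I.2.
The analysis ends at Stage I.2; the plaintiff prevails on this issue.
— Issue II —
Stage II.1 (plaintiff, the balance of probabilities, weight exceeds 53): (c) net 86−32=54 > 53 — meets; (d) net 84−30=54 > 53 — meets.
  Stage II.1 carried; the burden shifts to the defendant.
Stage II.2 (defendant, the balance of probabilities, weight exceeds 53): (e) net 65−11=54 > 53 — meets.
  The defendant carries the last stage.
All stages carried — the defendant prevails on this issue.
— Issue III —
At Stage III.1 the plaintiff must meet the preponderance of the evidence (weight exceeds 52): on (f) the weight is 73 less the opposing 24 gives net 49, which does not exceed 52, so (f) does not meet the standard; on (g) the weight is 49, ≤ 52, so (g) does not meet the standard.
  The plaintiff does not carry Stage III.1.
The analysis ends at Stage III.1; the defendant prevails on this issue.
Per-issue: Issue I → plaintiff; Issue II → defendant; Issue III → defendant. The plaintiff must prevail on every issue; overall, the defendant prevails.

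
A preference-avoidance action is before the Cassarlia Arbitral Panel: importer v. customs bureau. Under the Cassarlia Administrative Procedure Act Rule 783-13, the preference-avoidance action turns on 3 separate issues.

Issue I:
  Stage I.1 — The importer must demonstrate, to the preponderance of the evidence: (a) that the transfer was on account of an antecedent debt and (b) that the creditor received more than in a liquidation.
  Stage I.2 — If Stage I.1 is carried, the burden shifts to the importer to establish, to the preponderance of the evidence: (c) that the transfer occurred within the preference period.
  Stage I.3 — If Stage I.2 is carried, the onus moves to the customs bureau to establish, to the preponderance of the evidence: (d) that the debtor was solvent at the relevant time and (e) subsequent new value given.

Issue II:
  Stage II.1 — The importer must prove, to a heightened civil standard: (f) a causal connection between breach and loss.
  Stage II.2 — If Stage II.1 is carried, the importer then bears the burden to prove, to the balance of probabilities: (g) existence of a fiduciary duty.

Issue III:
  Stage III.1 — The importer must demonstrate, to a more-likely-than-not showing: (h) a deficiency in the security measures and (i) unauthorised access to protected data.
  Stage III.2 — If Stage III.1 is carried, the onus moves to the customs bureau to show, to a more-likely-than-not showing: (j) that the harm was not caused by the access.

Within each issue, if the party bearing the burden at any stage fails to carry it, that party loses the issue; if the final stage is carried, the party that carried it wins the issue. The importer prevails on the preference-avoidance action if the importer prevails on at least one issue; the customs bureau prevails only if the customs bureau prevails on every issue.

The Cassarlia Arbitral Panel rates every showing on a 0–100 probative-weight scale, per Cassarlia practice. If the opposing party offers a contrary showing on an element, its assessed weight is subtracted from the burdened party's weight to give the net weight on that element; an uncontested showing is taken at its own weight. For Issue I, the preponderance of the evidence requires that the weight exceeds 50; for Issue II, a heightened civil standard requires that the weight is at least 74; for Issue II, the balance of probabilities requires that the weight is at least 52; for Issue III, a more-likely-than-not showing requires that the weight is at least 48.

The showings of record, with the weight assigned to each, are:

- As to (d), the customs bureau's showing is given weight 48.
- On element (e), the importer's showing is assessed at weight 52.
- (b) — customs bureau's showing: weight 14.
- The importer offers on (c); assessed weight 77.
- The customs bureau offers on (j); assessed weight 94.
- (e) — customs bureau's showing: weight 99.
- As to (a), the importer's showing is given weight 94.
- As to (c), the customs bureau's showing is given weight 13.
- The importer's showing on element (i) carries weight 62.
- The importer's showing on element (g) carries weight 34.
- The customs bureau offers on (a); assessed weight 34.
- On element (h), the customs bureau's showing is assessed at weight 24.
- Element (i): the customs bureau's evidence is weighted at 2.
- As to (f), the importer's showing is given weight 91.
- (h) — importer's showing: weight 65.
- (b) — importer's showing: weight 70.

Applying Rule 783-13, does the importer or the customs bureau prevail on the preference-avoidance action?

importer

— Issue I —
Stage I.1 (importer, the preponderance of the evidence, weight exceeds 50): (a) net 94−34=60 > 50 — meets; (b) net 70−14=56 > 50 — meets.
  Stage I.1 carried; the burden remains with the importer.
Stage I.2 (importer, the preponderance of the evidence, weight exceeds 50): (c) net 77−13=64 > 50 — meets.
  Stage I.2 carried; the burden shifts to the customs bureau.
Stage I.3 (customs bureau, the preponderance of the evidence, weight exceeds 50): (d) 48 ≤ 50 — fails; (e) net 99−52=47 ≤ 50 — fails.
  Not every element is met, so the customs bureau fails to carry Stage I.3.
The importer prevails on this issue.
— Issue II —
Stage II.1 (importer, a heightened civil standard, weight is at least 74): (f) 91 ≥ 74 — meets.
  All elements met. The importer retains the burden for Stage II.2.
Stage II.2 (importer, the balance of probabilities, weight is at least 52): (g) 34 < 52 — fails.
  Not every element is met, so the importer fails to carry Stage II.2.
The analysis ends at Stage II.2; the customs bureau prevails on this issue.
— Issue III —
Stage III.1 — burden on importer; standard: a more-likely-than-not showing (weight is at least 48).
    (h): 65 − 24 = 41 < 48 [not met]
    (i): 62 − 2 = 60 ≥ 48 [met]
  The importer does not carry Stage III.1.
The analysis ends at Stage III.1; the customs bureau prevails on this issue.
Per-issue: Issue I → importer; Issue II → customs bureau; Issue III → customs bureau. The importer must prevail on at least one issue; overall, the importer prevails.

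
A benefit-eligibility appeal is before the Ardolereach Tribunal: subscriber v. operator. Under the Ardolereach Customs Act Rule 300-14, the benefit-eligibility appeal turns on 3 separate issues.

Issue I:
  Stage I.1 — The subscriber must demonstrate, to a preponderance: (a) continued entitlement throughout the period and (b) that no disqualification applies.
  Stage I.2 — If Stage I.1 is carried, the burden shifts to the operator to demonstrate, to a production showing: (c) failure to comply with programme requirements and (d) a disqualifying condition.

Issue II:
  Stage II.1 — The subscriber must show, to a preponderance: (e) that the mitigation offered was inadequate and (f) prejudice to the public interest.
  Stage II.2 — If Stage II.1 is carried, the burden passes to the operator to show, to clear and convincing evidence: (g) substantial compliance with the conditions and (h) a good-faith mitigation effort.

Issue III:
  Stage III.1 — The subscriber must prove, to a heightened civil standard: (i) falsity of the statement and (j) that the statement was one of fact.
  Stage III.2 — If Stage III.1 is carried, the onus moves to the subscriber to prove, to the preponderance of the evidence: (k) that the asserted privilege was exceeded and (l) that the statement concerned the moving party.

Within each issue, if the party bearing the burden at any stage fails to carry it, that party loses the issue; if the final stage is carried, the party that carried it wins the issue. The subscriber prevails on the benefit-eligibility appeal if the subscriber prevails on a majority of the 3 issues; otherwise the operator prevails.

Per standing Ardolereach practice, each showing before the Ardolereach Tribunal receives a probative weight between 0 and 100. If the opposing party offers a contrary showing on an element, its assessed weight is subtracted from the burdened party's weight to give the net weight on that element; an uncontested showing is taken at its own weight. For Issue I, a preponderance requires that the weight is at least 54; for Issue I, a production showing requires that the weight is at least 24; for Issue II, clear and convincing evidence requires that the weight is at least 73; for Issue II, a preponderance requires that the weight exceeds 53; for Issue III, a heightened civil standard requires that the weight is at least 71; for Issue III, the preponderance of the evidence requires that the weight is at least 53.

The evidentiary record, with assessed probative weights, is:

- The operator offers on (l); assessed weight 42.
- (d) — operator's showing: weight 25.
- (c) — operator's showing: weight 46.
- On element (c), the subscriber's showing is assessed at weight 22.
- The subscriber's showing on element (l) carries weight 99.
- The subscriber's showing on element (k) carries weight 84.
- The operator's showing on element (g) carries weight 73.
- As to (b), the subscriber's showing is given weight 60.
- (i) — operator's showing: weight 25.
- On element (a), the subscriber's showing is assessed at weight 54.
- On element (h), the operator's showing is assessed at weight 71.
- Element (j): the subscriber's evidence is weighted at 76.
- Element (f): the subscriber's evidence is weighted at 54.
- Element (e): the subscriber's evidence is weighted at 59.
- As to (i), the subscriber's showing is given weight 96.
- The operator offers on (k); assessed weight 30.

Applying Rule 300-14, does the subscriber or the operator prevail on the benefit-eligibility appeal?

— Issue I —
Stage I.1 — burden on subscriber; standard: a preponderance (weight is at least 54).
    (a): 54 ≥ 54 [met]
    (b): 60 ≥ 54 [met]
  Stage I.1 is satisfied; the onus moves to the operator.
Stage I.2 — burden on operator; standard: a production showing (weight is at least 24).
    (c): 46 − 22 = 24 ≥ 24 [met]
    (d): 25 ≥ 24 [met]
  The operator carries the last stage.
All stages carried — the operator prevails on this issue.
— Issue II —
At Stage II.1 the subscriber must meet a preponderance (weight exceeds 53): on (e) the weight is 59, which does exceed 53, so (e) meets the standard; on (f) the weight is 54, > 53, so (f) meets the standard.
  All elements met. The burden passes to the operator.
At Stage II.2 the operator must meet clear and convincing evidence (weight is at least 73): on (g) the weight is 73, ≥ 73, so (g) meets the standard; on (h) the weight is 71, < 73, so (h) does not meet the standard.
  The operator does not carry Stage II.2.
The subscriber prevails on this issue.
— Issue III —
At Stage III.1 the subscriber must meet a heightened civil standard (weight is at least 71): on (i) the weight is 96 less the opposing 25 gives net 71, which does reach 71, so (i) meets the standard; on (j) the weight is 76, ≥ 71, so (j) meets the standard.
  All elements met. The subscriber retains the burden for Stage III.2.
At Stage III.2 the subscriber must meet the preponderance of the evidence (weight is at least 53): on (k) the weight is 84 less the opposing 30 gives net 54, ≥ 53, so (k) meets the standard; on (l) the weight is 99 less the opposing 42 gives net 57, ≥ 53, so (l) meets the standard.
  All elements met at the final stage.
With every stage satisfied, the subscriber prevails on this issue.
Per-issue: Issue I → operator; Issue II → subscriber; Issue III → subscriber. The subscriber must prevail on a majority of issues; overall, the subscriber prevails.

subscriber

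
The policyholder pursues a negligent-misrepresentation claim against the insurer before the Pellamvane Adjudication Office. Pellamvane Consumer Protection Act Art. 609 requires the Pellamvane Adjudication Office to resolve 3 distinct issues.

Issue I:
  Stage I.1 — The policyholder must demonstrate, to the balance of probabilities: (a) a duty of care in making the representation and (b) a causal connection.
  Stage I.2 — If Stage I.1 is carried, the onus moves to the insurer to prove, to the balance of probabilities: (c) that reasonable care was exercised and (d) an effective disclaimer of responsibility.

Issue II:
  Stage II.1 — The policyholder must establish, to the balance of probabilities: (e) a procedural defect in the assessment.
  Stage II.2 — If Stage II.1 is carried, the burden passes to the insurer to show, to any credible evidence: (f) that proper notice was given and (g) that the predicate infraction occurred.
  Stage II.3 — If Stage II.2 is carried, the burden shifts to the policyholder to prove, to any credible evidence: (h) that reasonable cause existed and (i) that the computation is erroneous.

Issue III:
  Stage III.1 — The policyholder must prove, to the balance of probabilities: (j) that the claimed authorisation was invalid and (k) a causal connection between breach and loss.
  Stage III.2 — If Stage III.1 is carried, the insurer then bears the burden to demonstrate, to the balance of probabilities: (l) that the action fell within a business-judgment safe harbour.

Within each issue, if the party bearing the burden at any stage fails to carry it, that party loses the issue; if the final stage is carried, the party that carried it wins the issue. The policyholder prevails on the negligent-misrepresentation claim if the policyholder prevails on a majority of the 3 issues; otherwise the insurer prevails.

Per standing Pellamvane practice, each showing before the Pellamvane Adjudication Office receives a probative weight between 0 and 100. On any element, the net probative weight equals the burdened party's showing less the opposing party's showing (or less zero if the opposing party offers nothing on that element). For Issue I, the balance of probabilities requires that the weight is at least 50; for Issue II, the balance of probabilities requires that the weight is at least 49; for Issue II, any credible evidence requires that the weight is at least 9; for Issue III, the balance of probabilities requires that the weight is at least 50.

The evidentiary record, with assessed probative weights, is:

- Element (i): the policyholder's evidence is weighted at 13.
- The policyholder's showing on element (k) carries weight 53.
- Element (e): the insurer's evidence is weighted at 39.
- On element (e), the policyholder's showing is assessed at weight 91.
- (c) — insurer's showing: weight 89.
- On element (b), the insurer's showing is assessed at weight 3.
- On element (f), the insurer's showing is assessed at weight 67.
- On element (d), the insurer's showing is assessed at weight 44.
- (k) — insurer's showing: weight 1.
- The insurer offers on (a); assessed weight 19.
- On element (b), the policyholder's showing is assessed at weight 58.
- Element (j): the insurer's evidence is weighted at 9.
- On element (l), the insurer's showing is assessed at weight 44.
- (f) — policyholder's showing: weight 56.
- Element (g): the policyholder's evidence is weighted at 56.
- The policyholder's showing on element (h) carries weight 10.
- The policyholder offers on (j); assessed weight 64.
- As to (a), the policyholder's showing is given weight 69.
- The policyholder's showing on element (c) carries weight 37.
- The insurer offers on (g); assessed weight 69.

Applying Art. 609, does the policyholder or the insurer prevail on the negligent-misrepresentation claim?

policyholder

— Issue I —
Stage I.1 (policyholder, the balance of probabilities, weight is at least 50): (a) net 69−19=50 ≥ 50 — meets; (b) net 58−3=55 ≥ 50 — meets.
  All elements met. The burden passes to the insurer.
Stage I.2 (insurer, the balance of probabilities, weight is at least 50): (c) net 89−37=52 ≥ 50 — meets; (d) 44 < 50 — fails.
  Stage I.2 not carried; the insurer fails its burden.
The policyholder prevails on this issue.
— Issue II —
Stage II.1 (policyholder, the balance of probabilities, weight is at least 49): (e) net 91−39=52 ≥ 49 — meets.
  All elements met. The burden passes to the insurer.
Stage II.2 (insurer, any credible evidence, weight is at least 9): (f) net 67−56=11 ≥ 9 — meets; (g) net 69−56=13 ≥ 9 — meets.
  Stage II.2 carried; the burden shifts to the policyholder.
Stage II.3 (policyholder, any credible evidence, weight is at least 9): (h) 10 ≥ 9 — meets; (i) 13 ≥ 9 — meets.
  The policyholder carries the last stage.
All stages carried — the policyholder prevails on this issue.
— Issue III —
Stage III.1 (policyholder, the balance of probabilities, weight is at least 50): (j) net 64−9=55 ≥ 50 — meets; (k) net 53−1=52 ≥ 50 — meets.
  The policyholder carries Stage III.1; the insurer now bears the burden.
Stage III.2 (insurer, the balance of probabilities, weight is at least 50): (l) 44 < 50 — fails.
  Stage III.2 not carried; the insurer fails its burden.
The policyholder prevails on this issue.
Per-issue: Issue I → policyholder; Issue II → policyholder; Issue III → policyholder. The policyholder must prevail on a majority of issues; overall, the policyholder prevails.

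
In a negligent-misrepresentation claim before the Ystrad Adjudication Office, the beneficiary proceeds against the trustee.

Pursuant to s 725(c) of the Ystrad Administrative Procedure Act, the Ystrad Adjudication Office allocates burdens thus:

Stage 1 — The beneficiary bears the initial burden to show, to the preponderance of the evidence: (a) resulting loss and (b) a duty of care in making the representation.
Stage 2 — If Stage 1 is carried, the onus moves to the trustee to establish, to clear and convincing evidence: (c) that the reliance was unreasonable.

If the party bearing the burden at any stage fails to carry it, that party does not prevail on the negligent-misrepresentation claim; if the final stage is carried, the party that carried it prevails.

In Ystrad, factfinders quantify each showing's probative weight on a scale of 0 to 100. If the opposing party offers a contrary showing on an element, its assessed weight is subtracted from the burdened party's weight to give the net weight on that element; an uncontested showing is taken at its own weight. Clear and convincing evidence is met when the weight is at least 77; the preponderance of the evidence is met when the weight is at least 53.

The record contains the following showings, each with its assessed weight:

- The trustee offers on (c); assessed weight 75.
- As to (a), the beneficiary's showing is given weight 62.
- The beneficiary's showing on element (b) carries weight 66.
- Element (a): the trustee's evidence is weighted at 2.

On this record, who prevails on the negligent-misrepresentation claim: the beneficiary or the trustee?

At Stage 1 the beneficiary must meet the preponderance of the evidence (weight is at least 53): on (a) the weight is 62 less the opposing 2 gives net 60, which does reach 53, so (a) meets the standard; on (b) the weight is 66, ≥ 53, so (b) meets the standard.
  Stage 1 is satisfied; the onus moves to the trustee.
At Stage 2 the trustee must meet clear and convincing evidence (weight is at least 77): on (c) the weight is 75, < 77, so (c) does not meet the standard.
  Not every element is met, so the trustee fails to carry Stage 2.
The analysis ends at Stage 2; the beneficiary prevails.

beneficiary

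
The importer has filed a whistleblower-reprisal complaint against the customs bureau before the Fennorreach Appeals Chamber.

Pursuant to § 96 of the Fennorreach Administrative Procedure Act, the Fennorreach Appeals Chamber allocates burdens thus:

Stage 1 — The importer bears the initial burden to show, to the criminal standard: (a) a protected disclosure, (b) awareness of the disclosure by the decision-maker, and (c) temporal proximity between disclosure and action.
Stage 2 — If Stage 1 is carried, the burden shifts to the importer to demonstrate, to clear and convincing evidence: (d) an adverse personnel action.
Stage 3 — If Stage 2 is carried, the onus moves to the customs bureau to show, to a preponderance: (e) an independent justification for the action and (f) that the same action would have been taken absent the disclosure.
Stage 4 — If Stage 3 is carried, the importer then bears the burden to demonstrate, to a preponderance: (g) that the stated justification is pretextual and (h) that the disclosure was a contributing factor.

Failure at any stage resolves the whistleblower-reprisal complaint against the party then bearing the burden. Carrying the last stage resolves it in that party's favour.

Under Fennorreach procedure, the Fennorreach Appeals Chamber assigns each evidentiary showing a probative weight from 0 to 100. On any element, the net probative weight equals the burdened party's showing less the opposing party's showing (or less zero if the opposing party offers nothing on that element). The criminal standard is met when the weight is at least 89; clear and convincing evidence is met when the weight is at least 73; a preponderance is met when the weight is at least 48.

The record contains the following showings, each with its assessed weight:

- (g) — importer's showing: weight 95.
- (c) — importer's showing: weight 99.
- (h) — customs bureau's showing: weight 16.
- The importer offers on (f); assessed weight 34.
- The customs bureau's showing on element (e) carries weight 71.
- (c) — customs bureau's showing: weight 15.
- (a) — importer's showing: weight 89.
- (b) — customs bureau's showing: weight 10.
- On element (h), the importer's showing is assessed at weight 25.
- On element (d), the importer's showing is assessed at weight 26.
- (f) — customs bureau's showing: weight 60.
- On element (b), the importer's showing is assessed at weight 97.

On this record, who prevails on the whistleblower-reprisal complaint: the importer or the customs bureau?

customs bureau

At Stage 1 the importer must meet the criminal standard (weight is at least 89): on (a) the weight is 89, which does reach 89, so (a) meets the standard; on (b) the weight is 97 less the opposing 10 gives net 87, < 89, so (b) does not meet the standard; on (c) the weight is 99 less the opposing 15 gives net 84, < 89, so (c) does not meet the standard.
  Not every element is met, so the importer fails to carry Stage 1.
The customs bureau prevails.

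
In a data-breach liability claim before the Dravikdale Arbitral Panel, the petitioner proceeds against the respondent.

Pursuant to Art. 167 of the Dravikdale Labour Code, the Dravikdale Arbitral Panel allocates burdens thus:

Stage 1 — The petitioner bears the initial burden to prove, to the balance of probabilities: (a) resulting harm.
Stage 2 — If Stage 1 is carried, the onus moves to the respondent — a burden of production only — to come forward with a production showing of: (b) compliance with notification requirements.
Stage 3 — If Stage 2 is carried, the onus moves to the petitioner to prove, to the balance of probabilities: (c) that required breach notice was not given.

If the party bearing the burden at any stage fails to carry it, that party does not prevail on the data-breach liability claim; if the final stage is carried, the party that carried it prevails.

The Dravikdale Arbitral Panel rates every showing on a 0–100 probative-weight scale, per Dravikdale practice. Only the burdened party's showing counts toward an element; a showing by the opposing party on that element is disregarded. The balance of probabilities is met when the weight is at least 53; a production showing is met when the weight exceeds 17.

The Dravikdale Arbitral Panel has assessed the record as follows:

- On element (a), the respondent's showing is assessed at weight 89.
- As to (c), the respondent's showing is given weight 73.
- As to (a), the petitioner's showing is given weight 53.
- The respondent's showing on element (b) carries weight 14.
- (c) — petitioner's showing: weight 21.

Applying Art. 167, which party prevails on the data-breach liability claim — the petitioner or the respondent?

petitioner

At Stage 1 the petitioner must meet the balance of probabilities (weight is at least 53): on (a) the weight is 53 (the respondent's 89 is given no effect), which does reach 53, so (a) meets the standard.
  Stage 1 is satisfied; the onus moves to the respondent.
At Stage 2 the respondent must meet a production showing (weight exceeds 17): on (b) the weight is 14, ≤ 17, so (b) does not meet the standard.
  Stage 2 not carried; the respondent fails its burden.
The analysis ends at Stage 2; the petitioner prevails.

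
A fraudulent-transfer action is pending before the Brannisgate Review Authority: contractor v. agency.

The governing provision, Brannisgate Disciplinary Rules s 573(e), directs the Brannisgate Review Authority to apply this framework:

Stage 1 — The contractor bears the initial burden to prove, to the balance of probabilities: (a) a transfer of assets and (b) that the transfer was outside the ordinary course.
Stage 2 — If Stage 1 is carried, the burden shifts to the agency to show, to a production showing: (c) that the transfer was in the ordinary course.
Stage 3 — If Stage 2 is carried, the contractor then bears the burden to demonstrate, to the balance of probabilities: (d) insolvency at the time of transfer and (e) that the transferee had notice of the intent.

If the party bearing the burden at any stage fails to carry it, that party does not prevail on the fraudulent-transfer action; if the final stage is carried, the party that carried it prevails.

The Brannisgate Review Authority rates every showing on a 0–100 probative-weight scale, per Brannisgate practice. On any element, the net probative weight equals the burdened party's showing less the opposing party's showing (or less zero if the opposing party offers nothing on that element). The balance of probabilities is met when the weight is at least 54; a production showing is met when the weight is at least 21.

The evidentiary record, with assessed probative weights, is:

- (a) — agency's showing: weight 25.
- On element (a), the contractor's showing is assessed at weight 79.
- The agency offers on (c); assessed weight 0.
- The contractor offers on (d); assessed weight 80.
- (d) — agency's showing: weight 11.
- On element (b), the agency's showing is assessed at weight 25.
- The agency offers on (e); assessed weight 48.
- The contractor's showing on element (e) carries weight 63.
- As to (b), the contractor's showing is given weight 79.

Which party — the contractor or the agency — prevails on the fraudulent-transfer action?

Stage 1 — burden on contractor; standard: the balance of probabilities (weight is at least 54).
    (a): 79 − 25 = 54 ≥ 54 [met]
    (b): 79 − 25 = 54 ≥ 54 [met]
  The contractor carries Stage 1; the agency now bears the burden.
Stage 2 — burden on agency; standard: a production showing (weight is at least 21).
    (c): 0 < 21 [not met]
  Not every element is met, so the agency fails to carry Stage 2.
The analysis ends at Stage 2; the contractor prevails.

contractor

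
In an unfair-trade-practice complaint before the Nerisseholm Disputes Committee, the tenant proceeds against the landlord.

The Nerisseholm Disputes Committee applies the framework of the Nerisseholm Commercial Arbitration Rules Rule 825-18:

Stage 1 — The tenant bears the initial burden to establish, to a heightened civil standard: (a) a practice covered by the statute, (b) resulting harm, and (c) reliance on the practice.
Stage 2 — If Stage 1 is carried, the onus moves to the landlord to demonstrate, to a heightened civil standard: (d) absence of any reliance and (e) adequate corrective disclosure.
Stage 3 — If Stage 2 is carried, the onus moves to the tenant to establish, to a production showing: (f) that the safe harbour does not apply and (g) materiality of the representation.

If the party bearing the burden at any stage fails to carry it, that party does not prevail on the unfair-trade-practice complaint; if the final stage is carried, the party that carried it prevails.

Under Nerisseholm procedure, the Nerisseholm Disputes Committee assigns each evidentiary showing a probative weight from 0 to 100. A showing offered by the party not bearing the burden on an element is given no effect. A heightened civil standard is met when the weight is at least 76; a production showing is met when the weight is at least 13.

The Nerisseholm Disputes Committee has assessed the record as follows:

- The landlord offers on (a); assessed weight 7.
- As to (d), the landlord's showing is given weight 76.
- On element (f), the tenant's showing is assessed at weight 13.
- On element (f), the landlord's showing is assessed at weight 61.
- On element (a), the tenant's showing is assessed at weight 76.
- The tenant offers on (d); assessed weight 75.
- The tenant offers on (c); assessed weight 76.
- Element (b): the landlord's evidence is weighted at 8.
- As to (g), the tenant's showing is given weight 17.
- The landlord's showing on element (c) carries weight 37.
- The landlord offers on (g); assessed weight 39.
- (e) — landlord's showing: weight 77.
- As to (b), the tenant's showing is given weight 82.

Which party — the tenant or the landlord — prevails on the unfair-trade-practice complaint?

Stage 1 — burden on tenant; standard: a heightened civil standard (weight is at least 76).
    (a): 76 (landlord's 7 disregarded) ≥ 76 [met]
    (b): 82 (landlord's 8 disregarded) ≥ 76 [met]
    (c): 76 (landlord's 37 disregarded) ≥ 76 [met]
  All elements met. The burden passes to the landlord.
Stage 2 — burden on landlord; standard: a heightened civil standard (weight is at least 76).
    (d): 76 (tenant's 75 disregarded) ≥ 76 [met]
    (e): 77 ≥ 76 [met]
  The landlord carries Stage 2; the tenant now bears the burden.
Stage 3 — burden on tenant; standard: a production showing (weight is at least 13).
    (f): 13 (landlord's 61 disregarded) ≥ 13 [met]
    (g): 17 (landlord's 39 disregarded) ≥ 13 [met]
  All elements met at the final stage.
All stages carried — the tenant prevails.

tenant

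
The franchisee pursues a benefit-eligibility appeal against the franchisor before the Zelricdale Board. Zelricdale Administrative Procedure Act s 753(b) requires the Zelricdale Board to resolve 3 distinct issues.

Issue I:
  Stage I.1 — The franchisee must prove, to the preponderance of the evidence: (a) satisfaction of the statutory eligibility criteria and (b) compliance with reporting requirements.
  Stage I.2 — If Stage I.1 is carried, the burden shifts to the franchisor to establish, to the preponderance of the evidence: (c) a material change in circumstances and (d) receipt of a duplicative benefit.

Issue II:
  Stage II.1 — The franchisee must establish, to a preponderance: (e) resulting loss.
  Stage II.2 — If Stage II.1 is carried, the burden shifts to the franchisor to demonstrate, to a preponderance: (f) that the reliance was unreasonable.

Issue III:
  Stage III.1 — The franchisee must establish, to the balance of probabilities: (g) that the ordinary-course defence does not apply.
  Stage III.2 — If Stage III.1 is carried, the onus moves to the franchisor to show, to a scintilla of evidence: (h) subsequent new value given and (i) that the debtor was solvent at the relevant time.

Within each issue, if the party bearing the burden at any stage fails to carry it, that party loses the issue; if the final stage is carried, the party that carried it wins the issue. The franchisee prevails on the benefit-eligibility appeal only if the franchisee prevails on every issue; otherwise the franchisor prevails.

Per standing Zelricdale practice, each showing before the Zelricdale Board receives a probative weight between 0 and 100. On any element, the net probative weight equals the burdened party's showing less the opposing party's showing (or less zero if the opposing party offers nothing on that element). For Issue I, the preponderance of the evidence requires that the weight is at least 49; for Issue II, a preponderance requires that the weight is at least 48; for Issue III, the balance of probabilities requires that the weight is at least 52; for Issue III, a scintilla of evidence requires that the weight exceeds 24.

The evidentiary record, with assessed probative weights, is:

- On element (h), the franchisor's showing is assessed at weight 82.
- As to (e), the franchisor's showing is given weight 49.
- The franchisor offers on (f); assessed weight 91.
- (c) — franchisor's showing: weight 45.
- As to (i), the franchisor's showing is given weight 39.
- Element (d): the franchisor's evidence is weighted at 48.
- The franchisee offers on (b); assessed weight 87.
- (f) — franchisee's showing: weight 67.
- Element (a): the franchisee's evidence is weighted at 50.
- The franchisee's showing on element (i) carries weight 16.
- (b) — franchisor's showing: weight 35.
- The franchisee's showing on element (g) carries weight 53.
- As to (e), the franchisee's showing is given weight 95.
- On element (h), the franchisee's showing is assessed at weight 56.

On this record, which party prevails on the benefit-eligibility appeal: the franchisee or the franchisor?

— Issue I —
At Stage I.1 the franchisee must meet the preponderance of the evidence (weight is at least 49): on (a) the weight is 50, ≥ 49, so (a) meets the standard; on (b) the weight is 87 less the opposing 35 gives net 52, which does reach 49, so (b) meets the standard.
  All elements met. The burden passes to the franchisor.
At Stage I.2 the franchisor must meet the preponderance of the evidence (weight is at least 49): on (c) the weight is 45, < 49, so (c) does not meet the standard; on (d) the weight is 48, < 49, so (d) does not meet the standard.
  Not every element is met, so the franchisor fails to carry Stage I.2.
The franchisee prevails on this issue.
— Issue II —
Stage II.1 (franchisee, a preponderance, weight is at least 48): (e) net 95−49=46 < 48 — fails.
  Not every element is met, so the franchisee fails to carry Stage II.1.
The franchisor prevails on this issue.
— Issue III —
Stage III.1 — burden on franchisee; standard: the balance of probabilities (weight is at least 52).
    (g): 53 ≥ 52 [met]
  All elements met. The burden passes to the franchisor.
Stage III.2 — burden on franchisor; standard: a scintilla of evidence (weight exceeds 24).
    (h): 82 − 56 = 26 > 24 [met]
    (i): 39 − 16 = 23 ≤ 24 [not met]
  Not every element is met, so the franchisor fails to carry Stage III.2.
The analysis ends at Stage III.2; the franchisee prevails on this issue.
Per-issue: Issue I → franchisee; Issue II → franchisor; Issue III → franchisee. The franchisee must prevail on every issue; overall, the franchisor prevails.

franchisor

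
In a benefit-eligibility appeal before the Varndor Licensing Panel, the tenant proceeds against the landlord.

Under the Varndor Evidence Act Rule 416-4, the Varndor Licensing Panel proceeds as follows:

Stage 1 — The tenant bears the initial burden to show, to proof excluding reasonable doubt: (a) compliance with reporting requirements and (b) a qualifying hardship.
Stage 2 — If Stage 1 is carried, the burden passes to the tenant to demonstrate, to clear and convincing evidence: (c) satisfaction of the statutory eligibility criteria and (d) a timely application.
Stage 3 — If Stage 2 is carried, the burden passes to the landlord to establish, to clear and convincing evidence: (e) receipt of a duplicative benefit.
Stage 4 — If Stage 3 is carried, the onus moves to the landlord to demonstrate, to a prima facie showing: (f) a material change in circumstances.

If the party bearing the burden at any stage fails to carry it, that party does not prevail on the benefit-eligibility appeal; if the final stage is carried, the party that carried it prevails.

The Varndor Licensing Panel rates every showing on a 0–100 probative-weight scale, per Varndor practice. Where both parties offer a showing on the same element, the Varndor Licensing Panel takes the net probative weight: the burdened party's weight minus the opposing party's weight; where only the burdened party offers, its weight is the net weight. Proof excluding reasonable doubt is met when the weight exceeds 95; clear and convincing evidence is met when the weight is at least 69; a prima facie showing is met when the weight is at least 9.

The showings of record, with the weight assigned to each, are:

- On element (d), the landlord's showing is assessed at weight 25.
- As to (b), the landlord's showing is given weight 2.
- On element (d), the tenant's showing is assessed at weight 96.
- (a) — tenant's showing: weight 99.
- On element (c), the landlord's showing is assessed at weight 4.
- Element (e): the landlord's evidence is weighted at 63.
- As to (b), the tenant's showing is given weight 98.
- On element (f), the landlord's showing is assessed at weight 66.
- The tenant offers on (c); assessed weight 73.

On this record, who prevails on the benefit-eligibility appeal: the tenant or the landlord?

Stage 1 (tenant, proof excluding reasonable doubt, weight exceeds 95): (a) 99 > 95 — meets; (b) net 98−2=96 > 95 — meets.
  Stage 1 carried; the burden remains with the tenant.
Stage 2 (tenant, clear and convincing evidence, weight is at least 69): (c) net 73−4=69 ≥ 69 — meets; (d) net 96−25=71 ≥ 69 — meets.
  The tenant carries Stage 2; the landlord now bears the burden.
Stage 3 (landlord, clear and convincing evidence, weight is at least 69): (e) 63 < 69 — fails.
  Stage 3 not carried; the landlord fails its burden.
The analysis ends at Stage 3; the tenant prevails.

tenant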